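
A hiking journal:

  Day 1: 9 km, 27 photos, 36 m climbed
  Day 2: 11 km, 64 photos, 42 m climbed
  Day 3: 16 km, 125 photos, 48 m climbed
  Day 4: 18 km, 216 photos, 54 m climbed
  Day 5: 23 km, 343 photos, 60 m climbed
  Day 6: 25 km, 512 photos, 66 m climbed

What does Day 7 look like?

Km goes 9, 11, 16, 18, 23, 25 → 30 (alternating steps +2, +5, +2, +5, …).
Photos: perfect cubes: 3³, 4³, 5³, …; 27, 64, 125, 216, 343, 512 → 729.
M climbed goes 36, 42, 48, 54, 60, 66 → 72 (+6 each step).
So the next row is 30 km, 729 photos, 72 m climbed.

30 km, 729 photos, 72 m climbed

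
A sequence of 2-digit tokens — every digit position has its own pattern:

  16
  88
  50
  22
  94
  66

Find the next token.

First digit: −3 each step, mod 10, so 1, 8, 5, 2, 9, 6 → 3.
Second digit — +2 each step, mod 10: 6, 8, 0, 2, 4, 6 → 8.
Putting it together: 38.

38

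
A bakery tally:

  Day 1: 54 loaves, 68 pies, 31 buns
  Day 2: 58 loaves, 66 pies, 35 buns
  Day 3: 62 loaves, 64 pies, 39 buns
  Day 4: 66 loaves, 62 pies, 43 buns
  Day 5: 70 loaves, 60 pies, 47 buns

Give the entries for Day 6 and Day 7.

Loaves — +4 each step: 54, 58, 62, 66, 70 → 74 → 78.
Pies: 68, 66, 64, 62, 60 → 58 → 56 (−2 each step).
Buns — +4 each step: 31, 35, 39, 43, 47 → 51 → 55.
So the next two rows are 74 loaves, 58 pies, 51 buns and 78 loaves, 56 pies, 55 buns.

74 loaves, 58 pies, 51 buns; 78 loaves, 56 pies, 55 buns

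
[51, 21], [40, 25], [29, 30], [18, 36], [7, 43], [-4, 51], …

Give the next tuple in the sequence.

First entry: 51, 40, 29, 18, 7, -4 → -15 (−11 each step).
Second entry goes 21, 25, 30, 36, 43, 51 → 60 (differences are 4, 5, 6, … (increasing by 1 each time)).
So the next tuple is [-15, 60].

[-15, 60]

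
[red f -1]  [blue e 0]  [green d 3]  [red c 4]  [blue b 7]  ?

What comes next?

Colour goes red, blue, green, red, blue → green (repeats red → blue → green).
Letter: f, e, d, c, b → a (letters move back 1 place in the alphabet).
For the third value, alternating steps +1, +3, +1, +3, …: -1, 0, 3, 4, 7 → 8.
Combining the parts gives [green a 8].

[green a 8]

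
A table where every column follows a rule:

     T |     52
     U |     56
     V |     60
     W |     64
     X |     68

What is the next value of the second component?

72

Second component: +4 each step, so 52, 56, 60, 64, 68 → 72.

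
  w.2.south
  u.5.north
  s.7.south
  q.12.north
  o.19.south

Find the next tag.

Letter goes w, u, s, q, o → m (letters move back 2 places in the alphabet).
Second component: each term is the sum of the two before it; 2, 5, 7, 12, 19 → 31.
Direction goes south, north, south, north, south → north (alternates south ↔ north).
Putting it together: m.31.north.

m.31.north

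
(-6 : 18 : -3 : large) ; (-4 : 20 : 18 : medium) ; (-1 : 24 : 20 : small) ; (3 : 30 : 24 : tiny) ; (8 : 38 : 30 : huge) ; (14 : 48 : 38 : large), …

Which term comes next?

First coordinate: -6, -4, -1, 3, 8, 14 → 21 (differences are 2, 3, 4, … (increasing by 1 each time)).
Second coordinate — differences are 2, 4, 6, … (increasing by 2 each time): 18, 20, 24, 30, 38, 48 → 60.
Third coordinate: always the previous value of the second coordinate; -3, 18, 20, 24, 30, 38 → 48.
Size: large, medium, small, tiny, huge, large → medium (repeats large → medium → small → tiny → huge).
Combining the parts gives (21 : 60 : 48 : medium).

(21 : 60 : 48 : medium)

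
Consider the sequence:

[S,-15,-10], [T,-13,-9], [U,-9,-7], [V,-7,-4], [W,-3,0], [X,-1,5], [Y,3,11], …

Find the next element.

Letter goes S, T, U, V, W, X, Y → Z (letters move forward 1 place in the alphabet).
Second part goes -15, -13, -9, -7, -3, -1, 3 → 5 (alternating steps +2, +4, +2, +4, …).
Third part — differences are 1, 2, 3, … (increasing by 1 each time): -10, -9, -7, -4, 0, 5, 11 → 18.
Putting it together: [Z,5,18].

[Z,5,18]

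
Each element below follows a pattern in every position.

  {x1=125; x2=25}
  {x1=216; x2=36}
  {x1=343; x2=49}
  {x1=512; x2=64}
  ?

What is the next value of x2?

X1: perfect cubes: 5³, 6³, 7³, …, so 125, 216, 343, 512 → 729.
X2: perfect squares: 5², 6², 7², …, so 25, 36, 49, 64 → 81.

81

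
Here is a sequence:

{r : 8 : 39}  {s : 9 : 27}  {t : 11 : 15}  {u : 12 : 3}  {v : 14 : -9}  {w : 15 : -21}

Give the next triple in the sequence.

For the letter, letters move forward 1 place in the alphabet: r, s, t, u, v, w → x.
For the second part, alternating steps +1, +2, +1, +2, …: 8, 9, 11, 12, 14, 15 → 17.
Third part: −12 each step; 39, 27, 15, 3, -9, -21 → -33.
Putting it together: {x : 17 : -33}.

{x : 17 : -33}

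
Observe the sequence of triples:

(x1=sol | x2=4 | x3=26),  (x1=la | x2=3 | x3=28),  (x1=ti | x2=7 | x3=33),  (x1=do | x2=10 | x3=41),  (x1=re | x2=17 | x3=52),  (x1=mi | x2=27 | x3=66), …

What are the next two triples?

(x1=fa | x2=44 | x3=83), (x1=sol | x2=71 | x3=103)

X1 — runs through the solfège scale do→ti: sol, la, ti, do, re, mi → fa → sol.
X2: each term is the sum of the two before it, so 4, 3, 7, 10, 17, 27 → 44 → 71.
X3: differences are 2, 5, 8, … (increasing by 3 each time); 26, 28, 33, 41, 52, 66 → 83 → 103.
So the next two triples are (x1=fa | x2=44 | x3=83) and (x1=sol | x2=71 | x3=103).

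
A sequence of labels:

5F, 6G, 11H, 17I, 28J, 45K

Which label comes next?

73L

First component: 5, 6, 11, 17, 28, 45 → 73 (each term is the sum of the two before it).
Letter: letters move forward 1 place in the alphabet; F, G, H, I, J, K → L.
So the next label is 73L.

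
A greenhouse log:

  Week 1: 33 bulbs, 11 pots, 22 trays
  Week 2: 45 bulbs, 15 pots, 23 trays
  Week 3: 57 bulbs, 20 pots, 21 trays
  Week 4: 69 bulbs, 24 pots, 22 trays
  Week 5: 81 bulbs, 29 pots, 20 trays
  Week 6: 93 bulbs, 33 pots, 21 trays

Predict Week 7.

105 bulbs, 38 pots, 19 trays

Bulbs goes 33, 45, 57, 69, 81, 93 → 105 (+12 each step).
Pots: 11, 15, 20, 24, 29, 33 → 38 (alternating steps +4, +5, +4, +5, …).
Trays — alternating steps +1, −2, +1, −2, …: 22, 23, 21, 22, 20, 21 → 19.
Combining the parts gives 105 bulbs, 38 pots, 19 trays.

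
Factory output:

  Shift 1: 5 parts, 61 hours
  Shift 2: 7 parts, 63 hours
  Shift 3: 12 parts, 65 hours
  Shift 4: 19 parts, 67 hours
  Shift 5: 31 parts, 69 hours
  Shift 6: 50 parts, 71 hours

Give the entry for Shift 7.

Parts: each term is the sum of the two before it; 5, 7, 12, 19, 31, 50 → 81.
For the hours, +2 each step: 61, 63, 65, 67, 69, 71 → 73.
Putting it together: 81 parts, 73 hours.

81 parts, 73 hours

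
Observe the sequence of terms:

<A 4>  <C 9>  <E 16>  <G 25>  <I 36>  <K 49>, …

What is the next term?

For the letter, letters move forward 2 places in the alphabet: A, C, E, G, I, K → M.
Second slot: perfect squares: 2², 3², 4², …; 4, 9, 16, 25, 36, 49 → 64.
So the next term is <M 64>.

<M 64>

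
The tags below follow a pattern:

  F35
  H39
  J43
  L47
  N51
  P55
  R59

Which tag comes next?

Letter: letters move forward 2 places in the alphabet, so F, H, J, L, N, P, R → T.
For the second component, +4 each step: 35, 39, 43, 47, 51, 55, 59 → 63.
So the next tag is T63.

T63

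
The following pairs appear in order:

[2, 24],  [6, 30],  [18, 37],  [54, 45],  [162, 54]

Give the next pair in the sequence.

[486, 64]

First entry goes 2, 6, 18, 54, 162 → 486 (×3 each step).
For the second entry, differences are 6, 7, 8, … (increasing by 1 each time): 24, 30, 37, 45, 54 → 64.
Putting it together: [486, 64].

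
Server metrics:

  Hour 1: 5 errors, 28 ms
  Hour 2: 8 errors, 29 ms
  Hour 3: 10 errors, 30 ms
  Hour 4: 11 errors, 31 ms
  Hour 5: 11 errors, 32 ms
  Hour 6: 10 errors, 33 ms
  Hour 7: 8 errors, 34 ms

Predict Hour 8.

For the errors, differences are 3, 2, 1, … (decreasing by 1 each time): 5, 8, 10, 11, 11, 10, 8 → 5.
For the ms, +1 each step: 28, 29, 30, 31, 32, 33, 34 → 35.
So the next line is 5 errors, 35 ms.

5 errors, 35 ms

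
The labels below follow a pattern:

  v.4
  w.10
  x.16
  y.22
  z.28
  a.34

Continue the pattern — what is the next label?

Letter: v, w, x, y, z, a → b (letters move forward 1 place in the alphabet, wrapping Z→A).
Second component — +6 each step: 4, 10, 16, 22, 28, 34 → 40.
Putting it together: b.40.

b.40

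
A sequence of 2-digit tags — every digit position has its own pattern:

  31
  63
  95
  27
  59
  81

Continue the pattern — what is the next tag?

First digit: +3 each step, mod 10, so 3, 6, 9, 2, 5, 8 → 1.
Second digit — +2 each step, mod 10: 1, 3, 5, 7, 9, 1 → 3.
Putting it together: 13.

13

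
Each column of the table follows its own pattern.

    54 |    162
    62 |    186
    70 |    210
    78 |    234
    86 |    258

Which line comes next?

First component: +8 each step, so 54, 62, 70, 78, 86 → 94.
For the second component, always 3 × the first component: 162, 186, 210, 234, 258 → 282.
Putting it together: 94  282.

94  282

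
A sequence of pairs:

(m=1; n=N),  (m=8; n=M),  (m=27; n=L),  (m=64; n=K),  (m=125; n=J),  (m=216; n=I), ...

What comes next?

(m=343; n=H)

M — perfect cubes: 1³, 2³, 3³, …: 1, 8, 27, 64, 125, 216 → 343.
N goes N, M, L, K, J, I → H (letters move back 1 place in the alphabet).
So the next pair is (m=343; n=H).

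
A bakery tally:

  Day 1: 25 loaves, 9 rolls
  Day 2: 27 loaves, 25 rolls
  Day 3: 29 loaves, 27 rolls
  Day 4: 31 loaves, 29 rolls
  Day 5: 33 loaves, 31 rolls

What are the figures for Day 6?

Loaves: +2 each step; 25, 27, 29, 31, 33 → 35.
Rolls — always the previous value of the loaves: 9, 25, 27, 29, 31 → 33.
Putting it together: 35 loaves, 33 rolls.

35 loaves, 33 rolls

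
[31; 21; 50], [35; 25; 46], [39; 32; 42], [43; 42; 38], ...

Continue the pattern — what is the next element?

First coordinate goes 31, 35, 39, 43 → 47 (+4 each step).
For the second coordinate, differences are 4, 7, 10, … (increasing by 3 each time): 21, 25, 32, 42 → 55.
Third coordinate: −4 each step, so 50, 46, 42, 38 → 34.
Combining the parts gives [47; 55; 34].

[47; 55; 34]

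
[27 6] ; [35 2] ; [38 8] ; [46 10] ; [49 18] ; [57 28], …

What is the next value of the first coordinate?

60

First coordinate goes 27, 35, 38, 46, 49, 57 → 60 (alternating steps +8, +3, +8, +3, …).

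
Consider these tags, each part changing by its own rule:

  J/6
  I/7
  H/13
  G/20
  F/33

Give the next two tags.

Letter goes J, I, H, G, F → E → D (letters move back 1 place in the alphabet).
Second component: each term is the sum of the two before it; 6, 7, 13, 20, 33 → 53 → 86.
So the next two tags are E/53 and D/86.

E/53 then D/86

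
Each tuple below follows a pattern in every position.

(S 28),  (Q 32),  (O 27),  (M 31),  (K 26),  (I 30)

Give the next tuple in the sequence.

Letter: letters move back 2 places in the alphabet, so S, Q, O, M, K, I → G.
Second coordinate goes 28, 32, 27, 31, 26, 30 → 25 (alternating steps +4, −5, +4, −5, …).
Putting it together: (G 25).

(G 25)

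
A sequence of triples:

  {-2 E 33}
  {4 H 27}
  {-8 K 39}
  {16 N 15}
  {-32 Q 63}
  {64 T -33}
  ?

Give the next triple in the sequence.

{-128 W 159}

For the first entry, ×(-2) each step: -2, 4, -8, 16, -32, 64 → -128.
For the letter, letters move forward 3 places in the alphabet: E, H, K, N, Q, T → W.
Third entry: 33, 27, 39, 15, 63, -33 → 159 (together with the first entry always sums to 31).
Combining the parts gives {-128 W 159}.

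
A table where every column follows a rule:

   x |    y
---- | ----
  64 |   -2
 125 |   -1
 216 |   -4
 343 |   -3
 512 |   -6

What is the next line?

Column x: 64, 125, 216, 343, 512 → 729 (perfect cubes: 4³, 5³, 6³, …).
Column y: alternating steps +1, −3, +1, −3, …; -2, -1, -4, -3, -6 → -5.
Putting it together: 729  -5.

729  -5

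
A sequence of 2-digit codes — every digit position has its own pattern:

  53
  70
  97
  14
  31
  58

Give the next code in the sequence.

For the first digit, +2 each step, mod 10: 5, 7, 9, 1, 3, 5 → 7.
For the second digit, −3 each step, mod 10: 3, 0, 7, 4, 1, 8 → 5.
Combining the parts gives 75.

75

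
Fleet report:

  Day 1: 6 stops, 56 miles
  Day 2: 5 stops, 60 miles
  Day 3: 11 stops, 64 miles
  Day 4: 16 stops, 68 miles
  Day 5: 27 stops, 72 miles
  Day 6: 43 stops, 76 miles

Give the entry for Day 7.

70 stops, 80 miles

Stops: each term is the sum of the two before it, so 6, 5, 11, 16, 27, 43 → 70.
Miles: +4 each step; 56, 60, 64, 68, 72, 76 → 80.
Combining the parts gives 70 stops, 80 miles.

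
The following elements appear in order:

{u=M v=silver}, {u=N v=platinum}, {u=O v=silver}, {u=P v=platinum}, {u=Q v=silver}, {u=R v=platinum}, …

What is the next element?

{u=S v=silver}

For the u, letters move forward 1 place in the alphabet: M, N, O, P, Q, R → S.
V: alternates silver ↔ platinum; silver, platinum, silver, platinum, silver, platinum → silver.
Combining the parts gives {u=S v=silver}.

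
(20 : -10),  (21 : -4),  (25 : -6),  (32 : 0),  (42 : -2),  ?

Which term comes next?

(55 : 4)

For the first part, differences are 1, 4, 7, … (increasing by 3 each time): 20, 21, 25, 32, 42 → 55.
Second part — alternating steps +6, −2, +6, −2, …: -10, -4, -6, 0, -2 → 4.
So the next term is (55 : 4).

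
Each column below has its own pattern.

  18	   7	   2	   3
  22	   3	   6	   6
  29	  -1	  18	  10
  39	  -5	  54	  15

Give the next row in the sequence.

First component — differences are 4, 7, 10, … (increasing by 3 each time): 18, 22, 29, 39 → 52.
Second component: 7, 3, -1, -5 → -9 (−4 each step).
Third component: ×3 each step; 2, 6, 18, 54 → 162.
Fourth component — differences are 3, 4, 5, … (increasing by 1 each time): 3, 6, 10, 15 → 21.
Combining the parts gives 52  -9  162  21.

52  -9  162  21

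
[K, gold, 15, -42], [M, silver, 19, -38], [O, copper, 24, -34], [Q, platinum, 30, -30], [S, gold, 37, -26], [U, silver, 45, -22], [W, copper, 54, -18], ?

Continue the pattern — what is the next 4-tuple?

For the letter, letters move forward 2 places in the alphabet: K, M, O, Q, S, U, W → Y.
Metal goes gold, silver, copper, platinum, gold, silver, copper → platinum (repeats gold → silver → copper → platinum).
Third value goes 15, 19, 24, 30, 37, 45, 54 → 64 (differences are 4, 5, 6, … (increasing by 1 each time)).
Fourth value goes -42, -38, -34, -30, -26, -22, -18 → -14 (+4 each step).
Putting it together: [Y, platinum, 64, -14].

[Y, platinum, 64, -14]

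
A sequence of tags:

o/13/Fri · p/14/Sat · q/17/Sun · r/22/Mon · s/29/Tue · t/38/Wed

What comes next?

For the letter, letters move forward 1 place in the alphabet: o, p, q, r, s, t → u.
For the second component, differences are 1, 3, 5, … (increasing by 2 each time): 13, 14, 17, 22, 29, 38 → 49.
Day — runs through the weekdays Mon→Sun: Fri, Sat, Sun, Mon, Tue, Wed → Thu.
Combining the parts gives u/49/Thu.

u/49/Thu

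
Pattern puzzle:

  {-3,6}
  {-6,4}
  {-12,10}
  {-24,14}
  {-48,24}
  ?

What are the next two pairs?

{-96,38}, {-192,62}

First part — ×2 each step: -3, -6, -12, -24, -48 → -96 → -192.
Second part goes 6, 4, 10, 14, 24 → 38 → 62 (each term is the sum of the two before it).
So the next two pairs are {-96,38} and {-192,62}.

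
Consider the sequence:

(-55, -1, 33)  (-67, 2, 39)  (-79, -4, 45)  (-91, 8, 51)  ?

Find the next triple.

(-103, -16, 57)

First coordinate — −12 each step: -55, -67, -79, -91 → -103.
Second coordinate: ×(-2) each step, so -1, 2, -4, 8 → -16.
Third coordinate: 33, 39, 45, 51 → 57 (+6 each step).
So the next triple is (-103, -16, 57).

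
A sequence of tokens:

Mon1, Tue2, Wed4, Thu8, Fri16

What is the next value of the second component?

32

Second component: 1, 2, 4, 8, 16 → 32 (×2 each step).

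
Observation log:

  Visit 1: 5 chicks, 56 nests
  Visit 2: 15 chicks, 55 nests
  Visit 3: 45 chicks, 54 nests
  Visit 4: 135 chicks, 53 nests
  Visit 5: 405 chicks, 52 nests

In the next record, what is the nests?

51

Nests: −1 each step; 56, 55, 54, 53, 52 → 51.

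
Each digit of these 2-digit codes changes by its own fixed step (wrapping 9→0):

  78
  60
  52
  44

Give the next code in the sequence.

First digit: −1 each step, mod 10; 7, 6, 5, 4 → 3.
For the second digit, +2 each step, mod 10: 8, 0, 2, 4 → 6.
Combining the parts gives 36.

36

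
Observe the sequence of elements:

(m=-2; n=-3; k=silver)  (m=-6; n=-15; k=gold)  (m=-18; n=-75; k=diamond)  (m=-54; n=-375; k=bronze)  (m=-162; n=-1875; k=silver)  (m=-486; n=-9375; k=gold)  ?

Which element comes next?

M goes -2, -6, -18, -54, -162, -486 → -1458 (×3 each step).
N: -3, -15, -75, -375, -1875, -9375 → -46875 (×5 each step).
K: repeats silver → gold → diamond → bronze, so silver, gold, diamond, bronze, silver, gold → diamond.
Combining the parts gives (m=-1458; n=-46875; k=diamond).

(m=-1458; n=-46875; k=diamond)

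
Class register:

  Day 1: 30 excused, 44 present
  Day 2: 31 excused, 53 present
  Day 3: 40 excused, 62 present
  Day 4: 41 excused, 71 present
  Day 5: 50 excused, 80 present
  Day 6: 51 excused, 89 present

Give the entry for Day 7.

60 excused, 98 present

Excused: alternating steps +1, +9, +1, +9, …, so 30, 31, 40, 41, 50, 51 → 60.
Present: 44, 53, 62, 71, 80, 89 → 98 (+9 each step).
Putting it together: 60 excused, 98 present.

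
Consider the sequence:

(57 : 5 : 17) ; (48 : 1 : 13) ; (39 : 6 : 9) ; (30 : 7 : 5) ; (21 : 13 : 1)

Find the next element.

(12 : 20 : -3)

First part — −9 each step: 57, 48, 39, 30, 21 → 12.
Second part — each term is the sum of the two before it: 5, 1, 6, 7, 13 → 20.
For the third part, −4 each step: 17, 13, 9, 5, 1 → -3.
Combining the parts gives (12 : 20 : -3).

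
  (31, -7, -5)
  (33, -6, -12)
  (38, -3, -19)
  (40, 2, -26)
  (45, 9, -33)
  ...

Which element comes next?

(47, 18, -40)

First coordinate goes 31, 33, 38, 40, 45 → 47 (alternating steps +2, +5, +2, +5, …).
For the second coordinate, differences are 1, 3, 5, … (increasing by 2 each time): -7, -6, -3, 2, 9 → 18.
For the third coordinate, −7 each step: -5, -12, -19, -26, -33 → -40.
Combining the parts gives (47, 18, -40).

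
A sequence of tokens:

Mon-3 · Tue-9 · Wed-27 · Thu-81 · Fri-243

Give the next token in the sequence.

Sat-729

Day goes Mon, Tue, Wed, Thu, Fri → Sat (runs through the weekdays Mon→Sun).
For the second component, ×3 each step: 3, 9, 27, 81, 243 → 729.
Putting it together: Sat-729.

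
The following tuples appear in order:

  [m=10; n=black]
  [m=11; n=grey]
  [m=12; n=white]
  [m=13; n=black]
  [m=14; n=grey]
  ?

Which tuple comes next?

[m=15; n=white]

M: +1 each step; 10, 11, 12, 13, 14 → 15.
N: black, grey, white, black, grey → white (repeats black → grey → white).
Combining the parts gives [m=15; n=white].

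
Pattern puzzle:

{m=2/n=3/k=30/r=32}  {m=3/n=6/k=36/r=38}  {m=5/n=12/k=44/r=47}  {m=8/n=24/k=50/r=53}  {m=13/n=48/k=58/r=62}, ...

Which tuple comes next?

{m=21/n=96/k=64/r=68}

M — each term is the sum of the two before it: 2, 3, 5, 8, 13 → 21.
For the n, ×2 each step: 3, 6, 12, 24, 48 → 96.
K goes 30, 36, 44, 50, 58 → 64 (alternating steps +6, +8, +6, +8, …).
For the r, alternating steps +6, +9, +6, +9, …: 32, 38, 47, 53, 62 → 68.
Putting it together: {m=21/n=96/k=64/r=68}.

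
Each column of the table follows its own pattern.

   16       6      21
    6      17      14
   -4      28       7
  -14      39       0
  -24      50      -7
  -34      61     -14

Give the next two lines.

-44  72  -21; -54  83  -28

First component goes 16, 6, -4, -14, -24, -34 → -44 → -54 (−10 each step).
Second component: +11 each step; 6, 17, 28, 39, 50, 61 → 72 → 83.
Third component goes 21, 14, 7, 0, -7, -14 → -21 → -28 (−7 each step).
Putting the parts together: -44  72  -21 and then -54  83  -28.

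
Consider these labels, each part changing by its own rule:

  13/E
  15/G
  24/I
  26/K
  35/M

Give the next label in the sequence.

37/O

First component: 13, 15, 24, 26, 35 → 37 (alternating steps +2, +9, +2, +9, …).
Letter — letters move forward 2 places in the alphabet: E, G, I, K, M → O.
Combining the parts gives 37/O.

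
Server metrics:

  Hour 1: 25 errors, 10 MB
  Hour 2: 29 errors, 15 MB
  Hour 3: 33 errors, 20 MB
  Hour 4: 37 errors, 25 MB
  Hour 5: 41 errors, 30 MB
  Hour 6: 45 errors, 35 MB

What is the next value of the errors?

Errors: +4 each step, so 25, 29, 33, 37, 41, 45 → 49.

49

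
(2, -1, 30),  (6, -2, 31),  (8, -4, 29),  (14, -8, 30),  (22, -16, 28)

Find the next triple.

First component: 2, 6, 8, 14, 22 → 36 (each term is the sum of the two before it).
Second component goes -1, -2, -4, -8, -16 → -32 (×2 each step).
Third component: 30, 31, 29, 30, 28 → 29 (alternating steps +1, −2, +1, −2, …).
Combining the parts gives (36, -32, 29).

(36, -32, 29)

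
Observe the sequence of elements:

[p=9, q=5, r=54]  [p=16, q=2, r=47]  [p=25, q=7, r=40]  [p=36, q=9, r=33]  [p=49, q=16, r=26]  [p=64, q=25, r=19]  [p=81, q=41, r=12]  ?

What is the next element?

[p=100, q=66, r=5]

P: perfect squares: 3², 4², 5², …; 9, 16, 25, 36, 49, 64, 81 → 100.
Q goes 5, 2, 7, 9, 16, 25, 41 → 66 (each term is the sum of the two before it).
R: 54, 47, 40, 33, 26, 19, 12 → 5 (−7 each step).
Combining the parts gives [p=100, q=66, r=5].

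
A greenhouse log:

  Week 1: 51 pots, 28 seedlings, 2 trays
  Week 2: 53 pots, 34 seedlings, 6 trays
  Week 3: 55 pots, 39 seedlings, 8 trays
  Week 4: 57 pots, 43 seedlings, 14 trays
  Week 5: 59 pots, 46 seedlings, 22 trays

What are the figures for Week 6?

61 pots, 48 seedlings, 36 trays

Pots: +2 each step, so 51, 53, 55, 57, 59 → 61.
Seedlings — differences are 6, 5, 4, … (decreasing by 1 each time): 28, 34, 39, 43, 46 → 48.
Trays goes 2, 6, 8, 14, 22 → 36 (each term is the sum of the two before it).
Combining the parts gives 61 pots, 48 seedlings, 36 trays.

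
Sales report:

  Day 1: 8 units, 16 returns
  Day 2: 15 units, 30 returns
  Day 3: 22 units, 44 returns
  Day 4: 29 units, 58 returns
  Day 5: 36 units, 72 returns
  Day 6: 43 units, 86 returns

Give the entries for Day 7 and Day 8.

Units: +7 each step; 8, 15, 22, 29, 36, 43 → 50 → 57.
Returns: always 2 × the units, so 16, 30, 44, 58, 72, 86 → 100 → 114.
Putting the parts together: 50 units, 100 returns and then 57 units, 114 returns.

50 units, 100 returns; 57 units, 114 returns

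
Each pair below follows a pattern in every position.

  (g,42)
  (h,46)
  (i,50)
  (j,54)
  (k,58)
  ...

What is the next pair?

(l,62)

Letter — letters move forward 1 place in the alphabet: g, h, i, j, k → l.
For the second value, +4 each step: 42, 46, 50, 54, 58 → 62.
So the next pair is (l,62).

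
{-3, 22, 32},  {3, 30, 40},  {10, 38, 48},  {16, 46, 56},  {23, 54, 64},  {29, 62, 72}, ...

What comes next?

{36, 70, 80}

First coordinate — alternating steps +6, +7, +6, +7, …: -3, 3, 10, 16, 23, 29 → 36.
For the second coordinate, +8 each step: 22, 30, 38, 46, 54, 62 → 70.
Third coordinate: always 10 more than the second coordinate; 32, 40, 48, 56, 64, 72 → 80.
So the next term is {36, 70, 80}.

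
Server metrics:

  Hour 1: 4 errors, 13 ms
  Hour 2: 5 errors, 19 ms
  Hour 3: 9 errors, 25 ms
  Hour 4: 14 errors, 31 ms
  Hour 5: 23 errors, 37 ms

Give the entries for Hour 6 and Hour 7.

37 errors, 43 ms; 60 errors, 49 ms

Errors goes 4, 5, 9, 14, 23 → 37 → 60 (each term is the sum of the two before it).
Ms — +6 each step: 13, 19, 25, 31, 37 → 43 → 49.
Putting the parts together: 37 errors, 43 ms and then 60 errors, 49 ms.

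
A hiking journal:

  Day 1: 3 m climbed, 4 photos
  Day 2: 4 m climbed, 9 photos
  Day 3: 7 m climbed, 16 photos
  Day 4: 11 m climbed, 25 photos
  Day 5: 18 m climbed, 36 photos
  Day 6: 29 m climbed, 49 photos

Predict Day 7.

47 m climbed, 64 photos

M climbed: each term is the sum of the two before it, so 3, 4, 7, 11, 18, 29 → 47.
Photos: perfect squares: 2², 3², 4², …, so 4, 9, 16, 25, 36, 49 → 64.
So the next record is 47 m climbed, 64 photos.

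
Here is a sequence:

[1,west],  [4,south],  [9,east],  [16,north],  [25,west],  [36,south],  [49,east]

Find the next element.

First component goes 1, 4, 9, 16, 25, 36, 49 → 64 (perfect squares: 1², 2², 3², …).
Direction: repeats west → south → east → north, so west, south, east, north, west, south, east → north.
So the next element is [64,north].

[64,north]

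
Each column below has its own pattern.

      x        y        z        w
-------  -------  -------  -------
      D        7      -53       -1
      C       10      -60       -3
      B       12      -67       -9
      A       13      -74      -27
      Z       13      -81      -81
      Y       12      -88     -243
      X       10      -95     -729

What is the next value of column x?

Column x: letters move back 1 place in the alphabet, wrapping A→Z, so D, C, B, A, Z, Y, X → W.

W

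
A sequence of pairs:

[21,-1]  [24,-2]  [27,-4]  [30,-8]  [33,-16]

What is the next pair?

[36,-32]

First value goes 21, 24, 27, 30, 33 → 36 (+3 each step).
Second value: ×2 each step; -1, -2, -4, -8, -16 → -32.
Putting it together: [36,-32].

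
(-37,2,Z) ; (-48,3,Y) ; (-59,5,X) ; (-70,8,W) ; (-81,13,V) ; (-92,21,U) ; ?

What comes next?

First part — −11 each step: -37, -48, -59, -70, -81, -92 → -103.
Second part goes 2, 3, 5, 8, 13, 21 → 34 (each term is the sum of the two before it).
Letter: Z, Y, X, W, V, U → T (letters move back 1 place in the alphabet).
So the next tuple is (-103,34,T).

(-103,34,T)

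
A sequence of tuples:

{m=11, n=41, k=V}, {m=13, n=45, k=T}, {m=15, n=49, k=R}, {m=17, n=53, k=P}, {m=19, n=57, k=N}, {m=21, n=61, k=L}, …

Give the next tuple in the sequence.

M: 11, 13, 15, 17, 19, 21 → 23 (+2 each step).
N: +4 each step, so 41, 45, 49, 53, 57, 61 → 65.
K: letters move back 2 places in the alphabet; V, T, R, P, N, L → J.
Putting it together: {m=23, n=65, k=J}.

{m=23, n=65, k=J}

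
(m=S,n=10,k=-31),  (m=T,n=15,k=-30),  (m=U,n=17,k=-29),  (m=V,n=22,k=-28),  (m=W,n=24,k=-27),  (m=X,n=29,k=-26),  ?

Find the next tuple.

(m=Y,n=31,k=-25)

M: letters move forward 1 place in the alphabet; S, T, U, V, W, X → Y.
N: alternating steps +5, +2, +5, +2, …; 10, 15, 17, 22, 24, 29 → 31.
K — +1 each step: -31, -30, -29, -28, -27, -26 → -25.
Putting it together: (m=Y,n=31,k=-25).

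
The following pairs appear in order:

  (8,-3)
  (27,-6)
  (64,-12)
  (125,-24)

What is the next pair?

(216,-48)

First part: 8, 27, 64, 125 → 216 (perfect cubes: 2³, 3³, 4³, …).
Second part: ×2 each step, so -3, -6, -12, -24 → -48.
Combining the parts gives (216,-48).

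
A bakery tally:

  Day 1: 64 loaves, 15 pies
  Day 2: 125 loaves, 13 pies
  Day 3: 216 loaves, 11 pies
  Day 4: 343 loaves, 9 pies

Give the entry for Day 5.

Loaves: 64, 125, 216, 343 → 512 (perfect cubes: 4³, 5³, 6³, …).
Pies: −2 each step; 15, 13, 11, 9 → 7.
Putting it together: 512 loaves, 7 pies.

512 loaves, 7 pies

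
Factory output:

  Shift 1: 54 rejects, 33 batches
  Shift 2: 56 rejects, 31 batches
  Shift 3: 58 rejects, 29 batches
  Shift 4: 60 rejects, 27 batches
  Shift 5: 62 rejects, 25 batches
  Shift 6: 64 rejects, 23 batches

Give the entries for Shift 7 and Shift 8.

Rejects: 54, 56, 58, 60, 62, 64 → 66 → 68 (+2 each step).
Batches goes 33, 31, 29, 27, 25, 23 → 21 → 19 (together with the rejects always sums to 87).
So the next two records are 66 rejects, 21 batches and 68 rejects, 19 batches.

66 rejects, 21 batches; 68 rejects, 19 batches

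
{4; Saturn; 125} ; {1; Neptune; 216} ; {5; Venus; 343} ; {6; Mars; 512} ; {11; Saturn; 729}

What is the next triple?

{17; Neptune; 1000}

First entry: each term is the sum of the two before it; 4, 1, 5, 6, 11 → 17.
Planet goes Saturn, Neptune, Venus, Mars, Saturn → Neptune (repeats Saturn → Neptune → Venus → Mars).
Third entry goes 125, 216, 343, 512, 729 → 1000 (perfect cubes: 5³, 6³, 7³, …).
Putting it together: {17; Neptune; 1000}.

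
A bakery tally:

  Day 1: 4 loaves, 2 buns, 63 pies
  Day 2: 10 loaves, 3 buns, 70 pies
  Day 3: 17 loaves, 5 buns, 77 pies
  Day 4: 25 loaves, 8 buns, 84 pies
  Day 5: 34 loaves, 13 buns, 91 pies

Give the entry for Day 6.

Loaves: 4, 10, 17, 25, 34 → 44 (differences are 6, 7, 8, … (increasing by 1 each time)).
Buns goes 2, 3, 5, 8, 13 → 21 (each term is the sum of the two before it).
For the pies, +7 each step: 63, 70, 77, 84, 91 → 98.
Combining the parts gives 44 loaves, 21 buns, 98 pies.

44 loaves, 21 buns, 98 pies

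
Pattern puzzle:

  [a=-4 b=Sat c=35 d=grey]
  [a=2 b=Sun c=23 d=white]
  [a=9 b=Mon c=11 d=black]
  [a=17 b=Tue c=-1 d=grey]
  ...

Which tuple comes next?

A — differences are 6, 7, 8, … (increasing by 1 each time): -4, 2, 9, 17 → 26.
B: runs through the weekdays Mon→Sun; Sat, Sun, Mon, Tue → Wed.
C: 35, 23, 11, -1 → -13 (−12 each step).
D — repeats grey → white → black: grey, white, black, grey → white.
So the next tuple is [a=26 b=Wed c=-13 d=white].

[a=26 b=Wed c=-13 d=white]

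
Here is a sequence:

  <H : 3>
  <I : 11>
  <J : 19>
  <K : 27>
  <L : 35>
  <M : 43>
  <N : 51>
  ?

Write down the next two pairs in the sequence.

<O : 59>, <P : 67>

Letter: letters move forward 1 place in the alphabet; H, I, J, K, L, M, N → O → P.
Second entry: +8 each step, so 3, 11, 19, 27, 35, 43, 51 → 59 → 67.
So the next two pairs are <O : 59> and <P : 67>.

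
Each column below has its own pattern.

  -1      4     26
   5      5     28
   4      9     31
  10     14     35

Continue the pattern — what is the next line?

9  23  40

First component: alternating steps +6, −1, +6, −1, …, so -1, 5, 4, 10 → 9.
For the second component, each term is the sum of the two before it: 4, 5, 9, 14 → 23.
Third component — differences are 2, 3, 4, … (increasing by 1 each time): 26, 28, 31, 35 → 40.
Combining the parts gives 9  23  40.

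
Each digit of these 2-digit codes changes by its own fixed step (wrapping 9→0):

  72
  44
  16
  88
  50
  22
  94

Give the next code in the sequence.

66

First digit — −3 each step, mod 10: 7, 4, 1, 8, 5, 2, 9 → 6.
Second digit: +2 each step, mod 10, so 2, 4, 6, 8, 0, 2, 4 → 6.
Putting it together: 66.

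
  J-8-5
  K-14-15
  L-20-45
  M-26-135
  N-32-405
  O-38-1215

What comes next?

For the letter, letters move forward 1 place in the alphabet: J, K, L, M, N, O → P.
Second component goes 8, 14, 20, 26, 32, 38 → 44 (+6 each step).
For the third component, ×3 each step: 5, 15, 45, 135, 405, 1215 → 3645.
So the next code is P-44-3645.

P-44-3645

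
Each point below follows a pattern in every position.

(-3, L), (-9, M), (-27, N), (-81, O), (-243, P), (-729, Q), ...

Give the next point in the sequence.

(-2187, R)

First component: -3, -9, -27, -81, -243, -729 → -2187 (×3 each step).
Letter: letters move forward 1 place in the alphabet; L, M, N, O, P, Q → R.
So the next point is (-2187, R).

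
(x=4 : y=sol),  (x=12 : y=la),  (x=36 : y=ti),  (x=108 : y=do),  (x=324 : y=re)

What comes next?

X — ×3 each step: 4, 12, 36, 108, 324 → 972.
Y goes sol, la, ti, do, re → mi (runs through the solfège scale do→ti).
So the next term is (x=972 : y=mi).

(x=972 : y=mi)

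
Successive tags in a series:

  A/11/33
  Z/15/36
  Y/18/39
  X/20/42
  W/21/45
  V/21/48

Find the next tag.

U/20/51

Letter: A, Z, Y, X, W, V → U (letters move back 1 place in the alphabet, wrapping A→Z).
Second component — differences are 4, 3, 2, … (decreasing by 1 each time): 11, 15, 18, 20, 21, 21 → 20.
Third component: 33, 36, 39, 42, 45, 48 → 51 (+3 each step).
Combining the parts gives U/20/51.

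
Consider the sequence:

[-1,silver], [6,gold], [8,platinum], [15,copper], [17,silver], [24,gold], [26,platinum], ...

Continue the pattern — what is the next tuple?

[33,copper]

First slot: alternating steps +7, +2, +7, +2, …; -1, 6, 8, 15, 17, 24, 26 → 33.
Metal: repeats silver → gold → platinum → copper, so silver, gold, platinum, copper, silver, gold, platinum → copper.
So the next tuple is [33,copper].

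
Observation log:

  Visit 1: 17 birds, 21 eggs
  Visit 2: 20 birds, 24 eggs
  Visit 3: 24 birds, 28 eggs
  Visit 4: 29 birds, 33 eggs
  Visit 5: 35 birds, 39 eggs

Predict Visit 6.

For the birds, differences are 3, 4, 5, … (increasing by 1 each time): 17, 20, 24, 29, 35 → 42.
Eggs — always 4 more than the birds: 21, 24, 28, 33, 39 → 46.
So the next row is 42 birds, 46 eggs.

42 birds, 46 eggs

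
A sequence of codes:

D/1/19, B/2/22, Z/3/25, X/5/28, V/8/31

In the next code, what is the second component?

Second component: each term is the sum of the two before it; 1, 2, 3, 5, 8 → 13.

13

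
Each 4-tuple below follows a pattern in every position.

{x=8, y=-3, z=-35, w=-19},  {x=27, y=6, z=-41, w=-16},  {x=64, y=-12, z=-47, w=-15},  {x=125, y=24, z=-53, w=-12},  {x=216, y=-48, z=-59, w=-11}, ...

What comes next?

X — perfect cubes: 2³, 3³, 4³, …: 8, 27, 64, 125, 216 → 343.
Y — ×(-2) each step: -3, 6, -12, 24, -48 → 96.
Z: −6 each step; -35, -41, -47, -53, -59 → -65.
W — alternating steps +3, +1, +3, +1, …: -19, -16, -15, -12, -11 → -8.
Combining the parts gives {x=343, y=96, z=-65, w=-8}.

{x=343, y=96, z=-65, w=-8}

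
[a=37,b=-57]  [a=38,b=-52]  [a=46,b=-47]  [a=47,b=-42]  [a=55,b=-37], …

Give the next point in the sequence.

[a=56,b=-32]

A — alternating steps +1, +8, +1, +8, …: 37, 38, 46, 47, 55 → 56.
B goes -57, -52, -47, -42, -37 → -32 (+5 each step).
Combining the parts gives [a=56,b=-32].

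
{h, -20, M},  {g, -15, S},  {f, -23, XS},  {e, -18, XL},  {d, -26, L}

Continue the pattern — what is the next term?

Letter: letters move back 1 place in the alphabet, so h, g, f, e, d → c.
Second slot goes -20, -15, -23, -18, -26 → -21 (alternating steps +5, −8, +5, −8, …).
Size: M, S, XS, XL, L → M (runs backward through clothing sizes XS→XL).
Putting it together: {c, -21, M}.

{c, -21, M}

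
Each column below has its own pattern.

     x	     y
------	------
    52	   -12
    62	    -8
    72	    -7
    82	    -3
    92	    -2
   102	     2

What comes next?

Column x: +10 each step, so 52, 62, 72, 82, 92, 102 → 112.
Column y goes -12, -8, -7, -3, -2, 2 → 3 (alternating steps +4, +1, +4, +1, …).
Combining the parts gives 112  3.

112  3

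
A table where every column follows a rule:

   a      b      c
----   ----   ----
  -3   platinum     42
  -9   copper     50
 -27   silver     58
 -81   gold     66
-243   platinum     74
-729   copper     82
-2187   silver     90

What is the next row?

Column a: ×3 each step; -3, -9, -27, -81, -243, -729, -2187 → -6561.
Column b — repeats platinum → copper → silver → gold: platinum, copper, silver, gold, platinum, copper, silver → gold.
Column c goes 42, 50, 58, 66, 74, 82, 90 → 98 (+8 each step).
So the next row is -6561  gold  98.

-6561  gold  98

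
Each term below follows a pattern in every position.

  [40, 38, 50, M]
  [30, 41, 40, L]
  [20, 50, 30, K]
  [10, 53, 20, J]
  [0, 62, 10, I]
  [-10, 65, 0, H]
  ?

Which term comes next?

First part: −10 each step, so 40, 30, 20, 10, 0, -10 → -20.
For the second part, alternating steps +3, +9, +3, +9, …: 38, 41, 50, 53, 62, 65 → 74.
For the third part, always 10 more than the first part: 50, 40, 30, 20, 10, 0 → -10.
Letter goes M, L, K, J, I, H → G (letters move back 1 place in the alphabet).
So the next term is [-20, 74, -10, G].

[-20, 74, -10, G]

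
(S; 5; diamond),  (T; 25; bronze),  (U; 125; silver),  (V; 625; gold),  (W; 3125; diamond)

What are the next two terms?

(X; 15625; bronze), (Y; 78125; silver)

For the letter, letters move forward 1 place in the alphabet: S, T, U, V, W → X → Y.
Second part: ×5 each step, so 5, 25, 125, 625, 3125 → 15625 → 78125.
Rank — repeats diamond → bronze → silver → gold: diamond, bronze, silver, gold, diamond → bronze → silver.
Putting the parts together: (X; 15625; bronze) and then (Y; 78125; silver).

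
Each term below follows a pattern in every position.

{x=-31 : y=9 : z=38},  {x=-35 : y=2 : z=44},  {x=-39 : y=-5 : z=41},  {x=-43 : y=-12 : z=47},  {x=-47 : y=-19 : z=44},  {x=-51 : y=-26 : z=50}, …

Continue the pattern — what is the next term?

X — −4 each step: -31, -35, -39, -43, -47, -51 → -55.
Y: −7 each step, so 9, 2, -5, -12, -19, -26 → -33.
Z goes 38, 44, 41, 47, 44, 50 → 47 (alternating steps +6, −3, +6, −3, …).
Putting it together: {x=-55 : y=-33 : z=47}.

{x=-55 : y=-33 : z=47}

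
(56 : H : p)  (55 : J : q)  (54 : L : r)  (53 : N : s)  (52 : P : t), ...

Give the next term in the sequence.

(51 : R : u)

First part: 56, 55, 54, 53, 52 → 51 (−1 each step).
First letter: letters move forward 2 places in the alphabet, so H, J, L, N, P → R.
Second letter: letters move forward 1 place in the alphabet, so p, q, r, s, t → u.
Putting it together: (51 : R : u).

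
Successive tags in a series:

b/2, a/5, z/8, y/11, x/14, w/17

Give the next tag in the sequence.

For the letter, letters move back 1 place in the alphabet, wrapping A→Z: b, a, z, y, x, w → v.
Second component: +3 each step; 2, 5, 8, 11, 14, 17 → 20.
So the next tag is v/20.

v/20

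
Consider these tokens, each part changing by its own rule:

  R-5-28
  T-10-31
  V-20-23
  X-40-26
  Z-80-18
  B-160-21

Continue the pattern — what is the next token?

Letter goes R, T, V, X, Z, B → D (letters move forward 2 places in the alphabet, wrapping Z→A).
Second component goes 5, 10, 20, 40, 80, 160 → 320 (×2 each step).
For the third component, alternating steps +3, −8, +3, −8, …: 28, 31, 23, 26, 18, 21 → 13.
Combining the parts gives D-320-13.

D-320-13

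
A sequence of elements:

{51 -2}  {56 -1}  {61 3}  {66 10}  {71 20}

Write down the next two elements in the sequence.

{76 33}, {81 49}

First part: +5 each step, so 51, 56, 61, 66, 71 → 76 → 81.
Second part: -2, -1, 3, 10, 20 → 33 → 49 (differences are 1, 4, 7, … (increasing by 3 each time)).
So the next two elements are {76 33} and {81 49}.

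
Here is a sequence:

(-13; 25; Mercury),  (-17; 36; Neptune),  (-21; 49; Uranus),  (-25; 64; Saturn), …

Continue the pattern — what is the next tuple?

For the first entry, −4 each step: -13, -17, -21, -25 → -29.
Second entry — perfect squares: 5², 6², 7², …: 25, 36, 49, 64 → 81.
Planet: runs backward through the planets Mercury→Neptune, so Mercury, Neptune, Uranus, Saturn → Jupiter.
Combining the parts gives (-29; 81; Jupiter).

(-29; 81; Jupiter)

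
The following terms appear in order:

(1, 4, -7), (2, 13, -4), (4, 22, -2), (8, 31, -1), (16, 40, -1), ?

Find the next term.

(32, 49, -2)

For the first part, ×2 each step: 1, 2, 4, 8, 16 → 32.
Second part: +9 each step, so 4, 13, 22, 31, 40 → 49.
For the third part, differences are 3, 2, 1, … (decreasing by 1 each time): -7, -4, -2, -1, -1 → -2.
So the next term is (32, 49, -2).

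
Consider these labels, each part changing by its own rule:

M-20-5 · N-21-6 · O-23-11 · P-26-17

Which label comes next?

Letter: letters move forward 1 place in the alphabet, so M, N, O, P → Q.
Second component: 20, 21, 23, 26 → 30 (differences are 1, 2, 3, … (increasing by 1 each time)).
Third component: 5, 6, 11, 17 → 28 (each term is the sum of the two before it).
Putting it together: Q-30-28.

Q-30-28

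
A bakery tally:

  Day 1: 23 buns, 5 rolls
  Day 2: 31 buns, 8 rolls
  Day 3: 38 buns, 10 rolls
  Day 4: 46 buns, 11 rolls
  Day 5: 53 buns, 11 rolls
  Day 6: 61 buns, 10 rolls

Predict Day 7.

For the buns, alternating steps +8, +7, +8, +7, …: 23, 31, 38, 46, 53, 61 → 68.
Rolls — differences are 3, 2, 1, … (decreasing by 1 each time): 5, 8, 10, 11, 11, 10 → 8.
Combining the parts gives 68 buns, 8 rolls.

68 buns, 8 rolls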